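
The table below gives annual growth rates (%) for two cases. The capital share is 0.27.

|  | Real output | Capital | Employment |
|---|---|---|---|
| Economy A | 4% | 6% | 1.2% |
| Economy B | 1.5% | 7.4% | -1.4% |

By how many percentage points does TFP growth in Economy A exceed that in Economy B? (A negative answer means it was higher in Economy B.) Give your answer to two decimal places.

Labor's share = 1 − 0.27 = 0.73.
Economy A: TFP = 4 − 1.62 − 0.876 = 1.504%.
Economy B: TFP = 1.5 − 1.998 + 1.022 = 0.524%.
Difference = 1.504 − (0.524) = 0.98 pp.

0.98 percentage points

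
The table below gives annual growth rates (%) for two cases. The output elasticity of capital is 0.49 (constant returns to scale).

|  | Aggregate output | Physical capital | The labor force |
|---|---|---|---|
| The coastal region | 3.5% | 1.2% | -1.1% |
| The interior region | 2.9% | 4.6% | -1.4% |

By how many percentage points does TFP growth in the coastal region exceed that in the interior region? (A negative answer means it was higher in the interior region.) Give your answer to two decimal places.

2.11 percentage points

Labor's share = 1 − 0.49 = 0.51.
The coastal region: TFP = 3.5 − 0.588 + 0.561 = 3.473%.
The interior region: TFP = 2.9 − 2.254 + 0.714 = 1.36%.
Difference = 3.473 − (1.36) = 2.113 pp.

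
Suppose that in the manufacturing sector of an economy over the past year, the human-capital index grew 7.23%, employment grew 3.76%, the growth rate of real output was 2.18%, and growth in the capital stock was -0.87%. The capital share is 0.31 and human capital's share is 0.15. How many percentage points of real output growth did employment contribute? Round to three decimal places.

2.030 pp

Labor's share = 1 − 0.31 − 0.15 = 0.54.
Contribution = share × growth = 0.54 × 3.76 = 2.0304 pp.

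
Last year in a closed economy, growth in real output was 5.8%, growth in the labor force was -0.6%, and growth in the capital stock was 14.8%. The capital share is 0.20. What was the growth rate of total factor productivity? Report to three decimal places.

Labor's share = 1 − 0.2 = 0.8.
The capital stock: 0.2 × 14.8 = 2.96 pp.
The labor force: 0.8 × (-0.6) = -0.48 pp.
TFP growth = 5.8 − 2.48 = 3.32%.

3.320%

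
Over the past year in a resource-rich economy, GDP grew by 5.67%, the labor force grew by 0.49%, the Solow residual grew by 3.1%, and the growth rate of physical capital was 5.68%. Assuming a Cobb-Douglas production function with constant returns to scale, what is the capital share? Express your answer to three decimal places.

gY = gA + α·gK + (1−α)·gL, so gY − gA − gL = α(gK − gL).
5.67 − 3.1 − 0.49 = α × (5.68 − 0.49).
2.08 = 5.19 α, so α = 0.40077.

The capital share is 0.401.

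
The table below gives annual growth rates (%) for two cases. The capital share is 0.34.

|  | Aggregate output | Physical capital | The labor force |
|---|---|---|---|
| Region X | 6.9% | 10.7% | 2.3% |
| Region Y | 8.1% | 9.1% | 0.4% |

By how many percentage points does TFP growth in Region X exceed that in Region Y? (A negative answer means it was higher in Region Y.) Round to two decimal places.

-3.00 percentage points

Labor's share = 1 − 0.34 = 0.66.
Region X: TFP = 6.9 − 3.638 − 1.518 = 1.744%.
Region Y: TFP = 8.1 − 3.094 − 0.264 = 4.742%.
Difference = 1.744 − (4.742) = -2.998 pp.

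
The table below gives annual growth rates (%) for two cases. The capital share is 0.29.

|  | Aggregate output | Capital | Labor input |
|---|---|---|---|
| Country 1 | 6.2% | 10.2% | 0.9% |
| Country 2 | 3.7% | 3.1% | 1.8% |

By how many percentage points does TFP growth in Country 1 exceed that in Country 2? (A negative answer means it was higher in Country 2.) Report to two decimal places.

1.08 percentage points

Labor's share = 1 − 0.29 = 0.71.
Country 1: TFP = 6.2 − 2.958 − 0.639 = 2.603%.
Country 2: TFP = 3.7 − 0.899 − 1.278 = 1.523%.
Difference = 2.603 − (1.523) = 1.08 pp.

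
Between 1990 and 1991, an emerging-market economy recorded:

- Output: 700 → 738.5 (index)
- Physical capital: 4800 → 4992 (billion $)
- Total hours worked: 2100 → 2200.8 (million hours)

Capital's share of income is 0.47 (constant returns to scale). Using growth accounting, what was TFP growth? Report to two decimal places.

Output growth = (738.5 − 700) / 700 = 5.5%.
Physical capital growth = (4992 − 4800) / 4800 = 4%.
Total hours worked growth = (2200.8 − 2100) / 2100 = 4.8%.
Labor's share = 1 − 0.47 = 0.53.
Physical capital: 0.47 × 4 = 1.88 pp.
Total hours worked: 0.53 × 4.8 = 2.544 pp.
TFP growth = 5.5 − 4.424 = 1.076%.

TFP grew 1.08%.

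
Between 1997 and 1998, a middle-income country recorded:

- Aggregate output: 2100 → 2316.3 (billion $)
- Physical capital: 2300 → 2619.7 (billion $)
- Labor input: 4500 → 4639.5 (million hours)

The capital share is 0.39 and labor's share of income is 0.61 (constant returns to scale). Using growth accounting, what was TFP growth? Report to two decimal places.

2.99%

Aggregate output growth = (2316.3 − 2100) / 2100 = 10.3%.
Physical capital growth = (2619.7 − 2300) / 2300 = 13.9%.
Labor input growth = (4639.5 − 4500) / 4500 = 3.1%.
Labor's share = 1 − 0.39 = 0.61.
Physical capital: 0.39 × 13.9 = 5.421 pp.
Labor input: 0.61 × 3.1 = 1.891 pp.
TFP growth = 10.3 − 7.312 = 2.988%.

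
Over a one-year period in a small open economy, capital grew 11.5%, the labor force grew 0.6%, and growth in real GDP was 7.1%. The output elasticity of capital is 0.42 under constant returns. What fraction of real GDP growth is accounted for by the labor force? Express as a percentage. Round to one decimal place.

Labor's share = 1 − 0.42 = 0.58.
The labor force contributed 0.58 × 0.6 = 0.348 pp.
Share of growth = 0.348 / 7.1 × 100 = 4.901%.

4.9%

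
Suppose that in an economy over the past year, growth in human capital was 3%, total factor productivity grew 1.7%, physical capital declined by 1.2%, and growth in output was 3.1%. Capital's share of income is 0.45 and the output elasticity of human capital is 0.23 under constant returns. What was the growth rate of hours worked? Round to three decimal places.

Labor's share = 1 − 0.45 − 0.23 = 0.32.
gY = gA + 0.45×(-1.2) + 0.23×3 + 0.32×g.
0.32×g = 3.1 − 1.7 − 0.15 = 1.25.
g = 1.25 / 0.32 = 3.90625%.

Hours worked grew 3.906%.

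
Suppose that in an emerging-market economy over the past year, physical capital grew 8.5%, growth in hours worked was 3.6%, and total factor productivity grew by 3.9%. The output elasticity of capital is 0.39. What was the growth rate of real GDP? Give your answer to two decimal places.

Real GDP grew 9.41%.

Labor's share = 1 − 0.39 = 0.61.
Physical capital: 0.39 × 8.5 = 3.315 pp.
Hours worked: 0.61 × 3.6 = 2.196 pp.
Output growth = 3.9 + 5.511 = 9.411%.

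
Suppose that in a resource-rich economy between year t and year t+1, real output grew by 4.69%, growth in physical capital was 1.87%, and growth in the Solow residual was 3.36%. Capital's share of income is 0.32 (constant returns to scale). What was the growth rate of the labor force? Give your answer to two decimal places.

1.08%

Labor's share = 1 − 0.32 = 0.68.
gY = gA + 0.32×1.87 + 0.68×g.
0.68×g = 4.69 − 3.36 − 0.5984 = 0.7316.
g = 0.7316 / 0.68 = 1.0759%.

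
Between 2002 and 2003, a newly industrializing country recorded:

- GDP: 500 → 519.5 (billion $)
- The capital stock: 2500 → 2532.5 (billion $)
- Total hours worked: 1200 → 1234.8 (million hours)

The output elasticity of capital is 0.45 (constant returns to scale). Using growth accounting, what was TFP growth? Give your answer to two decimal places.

1.72%

GDP growth = (519.5 − 500) / 500 = 3.9%.
The capital stock growth = (2532.5 − 2500) / 2500 = 1.3%.
Total hours worked growth = (1234.8 − 1200) / 1200 = 2.9%.
Labor's share = 1 − 0.45 = 0.55.
The capital stock: 0.45 × 1.3 = 0.585 pp.
Total hours worked: 0.55 × 2.9 = 1.595 pp.
TFP growth = 3.9 − 2.18 = 1.72%.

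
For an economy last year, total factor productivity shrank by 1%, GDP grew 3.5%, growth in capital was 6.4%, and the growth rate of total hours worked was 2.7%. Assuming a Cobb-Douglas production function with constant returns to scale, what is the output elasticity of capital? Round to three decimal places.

gY = gA + α·gK + (1−α)·gL, so gY − gA − gL = α(gK − gL).
3.5 + 1 − 2.7 = α × (6.4 − 2.7).
1.8 = 3.7 α, so α = 0.48649.

α = 0.486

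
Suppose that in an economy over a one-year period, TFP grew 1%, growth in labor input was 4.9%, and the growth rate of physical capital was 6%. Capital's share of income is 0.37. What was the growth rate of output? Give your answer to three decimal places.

Labor's share = 1 − 0.37 = 0.63.
Physical capital: 0.37 × 6 = 2.22 pp.
Labor input: 0.63 × 4.9 = 3.087 pp.
Output growth = 1 + 5.307 = 6.307%.

Output growth was 6.307%.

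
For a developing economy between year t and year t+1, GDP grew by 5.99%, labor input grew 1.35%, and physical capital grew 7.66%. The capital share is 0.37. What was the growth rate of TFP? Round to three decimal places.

Labor's share = 1 − 0.37 = 0.63.
Physical capital: 0.37 × 7.66 = 2.8342 pp.
Labor input: 0.63 × 1.35 = 0.8505 pp.
TFP growth = 5.99 − 3.6847 = 2.3053%.

TFP grew 2.305%.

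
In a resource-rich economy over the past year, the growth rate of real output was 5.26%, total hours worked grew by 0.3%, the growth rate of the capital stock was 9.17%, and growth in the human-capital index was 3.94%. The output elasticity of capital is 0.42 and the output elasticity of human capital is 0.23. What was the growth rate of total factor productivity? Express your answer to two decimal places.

Labor's share = 1 − 0.42 − 0.23 = 0.35.
The capital stock: 0.42 × 9.17 = 3.8514 pp.
The human-capital index: 0.23 × 3.94 = 0.9062 pp.
Total hours worked: 0.35 × 0.3 = 0.105 pp.
TFP growth = 5.26 − 4.8626 = 0.3974%.

Total factor productivity grew 0.40%.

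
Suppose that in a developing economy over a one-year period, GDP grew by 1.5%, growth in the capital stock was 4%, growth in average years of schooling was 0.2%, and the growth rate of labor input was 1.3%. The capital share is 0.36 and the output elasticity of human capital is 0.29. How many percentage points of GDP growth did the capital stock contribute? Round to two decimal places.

1.44 pp

Contribution = share × growth = 0.36 × 4 = 1.44 pp.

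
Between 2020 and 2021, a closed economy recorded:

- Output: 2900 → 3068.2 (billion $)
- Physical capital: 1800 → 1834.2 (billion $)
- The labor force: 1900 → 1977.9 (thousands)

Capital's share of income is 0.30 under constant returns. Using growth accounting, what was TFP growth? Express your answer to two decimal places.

2.36%

Output growth = (3068.2 − 2900) / 2900 = 5.8%.
Physical capital growth = (1834.2 − 1800) / 1800 = 1.9%.
The labor force growth = (1977.9 − 1900) / 1900 = 4.1%.
Labor's share = 1 − 0.3 = 0.7.
Physical capital: 0.3 × 1.9 = 0.57 pp.
The labor force: 0.7 × 4.1 = 2.87 pp.
TFP growth = 5.8 − 3.44 = 2.36%.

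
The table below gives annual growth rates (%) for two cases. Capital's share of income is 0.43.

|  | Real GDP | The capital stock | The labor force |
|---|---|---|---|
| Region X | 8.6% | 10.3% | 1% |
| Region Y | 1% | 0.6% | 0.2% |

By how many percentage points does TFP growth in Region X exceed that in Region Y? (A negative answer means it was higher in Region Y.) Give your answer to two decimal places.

Labor's share = 1 − 0.43 = 0.57.
Region X: TFP = 8.6 − 4.429 − 0.57 = 3.601%.
Region Y: TFP = 1 − 0.258 − 0.114 = 0.628%.
Difference = 3.601 − (0.628) = 2.973 pp.

2.97 percentage points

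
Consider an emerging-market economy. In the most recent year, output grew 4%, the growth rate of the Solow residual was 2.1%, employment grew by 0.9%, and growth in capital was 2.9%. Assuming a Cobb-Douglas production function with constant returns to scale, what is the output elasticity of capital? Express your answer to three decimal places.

gY = gA + α·gK + (1−α)·gL, so gY − gA − gL = α(gK − gL).
4 − 2.1 − 0.9 = α × (2.9 − 0.9).
1 = 2 α, so α = 0.5.

0.500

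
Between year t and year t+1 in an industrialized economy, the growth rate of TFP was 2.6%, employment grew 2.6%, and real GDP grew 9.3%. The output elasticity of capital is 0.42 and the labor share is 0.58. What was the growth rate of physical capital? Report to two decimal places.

12.36%

Labor's share = 1 − 0.42 = 0.58.
gY = gA + 0.58×2.6 + 0.42×g.
0.42×g = 9.3 − 2.6 − 1.508 = 5.192.
g = 5.192 / 0.42 = 12.3619%.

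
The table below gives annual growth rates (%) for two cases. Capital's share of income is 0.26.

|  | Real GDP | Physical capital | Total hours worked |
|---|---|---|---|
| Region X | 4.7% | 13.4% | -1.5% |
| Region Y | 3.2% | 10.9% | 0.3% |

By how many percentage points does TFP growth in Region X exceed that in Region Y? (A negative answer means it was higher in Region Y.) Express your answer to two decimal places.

Labor's share = 1 − 0.26 = 0.74.
Region X: TFP = 4.7 − 3.484 + 1.11 = 2.326%.
Region Y: TFP = 3.2 − 2.834 − 0.222 = 0.144%.
Difference = 2.326 − (0.144) = 2.182 pp.

2.18 percentage points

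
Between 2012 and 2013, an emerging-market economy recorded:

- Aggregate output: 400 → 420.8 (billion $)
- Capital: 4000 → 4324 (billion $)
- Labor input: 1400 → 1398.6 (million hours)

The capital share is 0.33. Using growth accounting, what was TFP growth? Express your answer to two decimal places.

2.59%

Aggregate output growth = (420.8 − 400) / 400 = 5.2%.
Capital growth = (4324 − 4000) / 4000 = 8.1%.
Labor input growth = (1398.6 − 1400) / 1400 = -0.1%.
Labor's share = 1 − 0.33 = 0.67.
Capital: 0.33 × 8.1 = 2.673 pp.
Labor input: 0.67 × (-0.1) = -0.067 pp.
TFP growth = 5.2 − 2.606 = 2.594%.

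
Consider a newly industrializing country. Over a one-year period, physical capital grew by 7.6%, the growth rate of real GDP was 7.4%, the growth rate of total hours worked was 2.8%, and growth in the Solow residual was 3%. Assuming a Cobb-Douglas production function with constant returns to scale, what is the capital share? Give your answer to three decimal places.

0.333

gY = gA + α·gK + (1−α)·gL, so gY − gA − gL = α(gK − gL).
7.4 − 3 − 2.8 = α × (7.6 − 2.8).
1.6 = 4.8 α, so α = 0.33333.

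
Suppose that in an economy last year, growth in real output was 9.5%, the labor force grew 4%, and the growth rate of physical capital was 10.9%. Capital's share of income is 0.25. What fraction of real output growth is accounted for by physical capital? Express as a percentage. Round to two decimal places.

Physical capital contributed 0.25 × 10.9 = 2.725 pp.
Share of growth = 2.725 / 9.5 × 100 = 28.6842%.

28.68%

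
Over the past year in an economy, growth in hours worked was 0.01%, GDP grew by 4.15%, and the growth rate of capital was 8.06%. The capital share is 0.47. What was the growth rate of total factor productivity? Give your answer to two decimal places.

0.36%

Labor's share = 1 − 0.47 = 0.53.
Capital: 0.47 × 8.06 = 3.7882 pp.
Hours worked: 0.53 × 0.01 = 0.0053 pp.
TFP growth = 4.15 − 3.7935 = 0.3565%.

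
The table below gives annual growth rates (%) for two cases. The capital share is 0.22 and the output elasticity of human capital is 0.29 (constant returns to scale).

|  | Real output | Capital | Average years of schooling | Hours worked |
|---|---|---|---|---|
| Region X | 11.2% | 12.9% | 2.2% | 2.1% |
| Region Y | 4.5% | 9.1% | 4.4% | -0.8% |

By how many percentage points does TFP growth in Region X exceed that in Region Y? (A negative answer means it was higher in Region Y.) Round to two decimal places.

5.08 percentage points

Labor's share = 1 − 0.22 − 0.29 = 0.49.
Region X: TFP = 11.2 − 2.838 − 0.638 − 1.029 = 6.695%.
Region Y: TFP = 4.5 − 2.002 − 1.276 + 0.392 = 1.614%.
Difference = 6.695 − (1.614) = 5.081 pp.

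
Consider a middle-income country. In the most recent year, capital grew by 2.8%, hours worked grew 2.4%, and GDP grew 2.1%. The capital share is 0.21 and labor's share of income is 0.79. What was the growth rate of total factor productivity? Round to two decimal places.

Labor's share = 1 − 0.21 = 0.79.
Capital: 0.21 × 2.8 = 0.588 pp.
Hours worked: 0.79 × 2.4 = 1.896 pp.
TFP growth = 2.1 − 2.484 = -0.384%.

-0.38%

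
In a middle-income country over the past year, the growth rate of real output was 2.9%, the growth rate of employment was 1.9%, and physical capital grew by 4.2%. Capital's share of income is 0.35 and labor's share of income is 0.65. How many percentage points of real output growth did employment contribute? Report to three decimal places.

Labor's share = 1 − 0.35 = 0.65.
Contribution = share × growth = 0.65 × 1.9 = 1.235 pp.

1.235 pp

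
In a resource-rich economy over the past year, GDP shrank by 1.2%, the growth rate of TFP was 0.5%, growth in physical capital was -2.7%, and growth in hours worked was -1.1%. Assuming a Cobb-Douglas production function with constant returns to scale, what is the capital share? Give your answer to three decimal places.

0.375

gY = gA + α·gK + (1−α)·gL, so gY − gA − gL = α(gK − gL).
-1.2 − 0.5 + 1.1 = α × (-2.7 − (-1.1)).
-0.6 = -1.6 α, so α = 0.375.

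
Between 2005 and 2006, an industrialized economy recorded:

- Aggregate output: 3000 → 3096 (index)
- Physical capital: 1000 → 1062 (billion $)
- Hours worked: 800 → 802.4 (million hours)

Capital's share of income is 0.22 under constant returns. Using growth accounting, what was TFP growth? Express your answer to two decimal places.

Aggregate output growth = (3096 − 3000) / 3000 = 3.2%.
Physical capital growth = (1062 − 1000) / 1000 = 6.2%.
Hours worked growth = (802.4 − 800) / 800 = 0.3%.
Labor's share = 1 − 0.22 = 0.78.
Physical capital: 0.22 × 6.2 = 1.364 pp.
Hours worked: 0.78 × 0.3 = 0.234 pp.
TFP growth = 3.2 − 1.598 = 1.602%.

TFP grew 1.60%.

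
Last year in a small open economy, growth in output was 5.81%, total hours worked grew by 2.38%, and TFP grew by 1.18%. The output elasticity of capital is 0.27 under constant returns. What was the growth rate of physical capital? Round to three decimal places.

10.713%

Labor's share = 1 − 0.27 = 0.73.
gY = gA + 0.73×2.38 + 0.27×g.
0.27×g = 5.81 − 1.18 − 1.7374 = 2.8926.
g = 2.8926 / 0.27 = 10.71333%.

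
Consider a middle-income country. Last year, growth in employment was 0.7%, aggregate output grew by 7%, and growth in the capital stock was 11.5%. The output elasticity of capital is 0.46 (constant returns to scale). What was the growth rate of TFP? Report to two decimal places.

Labor's share = 1 − 0.46 = 0.54.
The capital stock: 0.46 × 11.5 = 5.29 pp.
Employment: 0.54 × 0.7 = 0.378 pp.
TFP growth = 7 − 5.668 = 1.332%.

1.33%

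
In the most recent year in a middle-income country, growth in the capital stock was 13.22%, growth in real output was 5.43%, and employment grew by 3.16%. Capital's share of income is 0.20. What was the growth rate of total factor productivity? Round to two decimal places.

Labor's share = 1 − 0.2 = 0.8.
The capital stock: 0.2 × 13.22 = 2.644 pp.
Employment: 0.8 × 3.16 = 2.528 pp.
TFP growth = 5.43 − 5.172 = 0.258%.

Total factor productivity growth was 0.26%.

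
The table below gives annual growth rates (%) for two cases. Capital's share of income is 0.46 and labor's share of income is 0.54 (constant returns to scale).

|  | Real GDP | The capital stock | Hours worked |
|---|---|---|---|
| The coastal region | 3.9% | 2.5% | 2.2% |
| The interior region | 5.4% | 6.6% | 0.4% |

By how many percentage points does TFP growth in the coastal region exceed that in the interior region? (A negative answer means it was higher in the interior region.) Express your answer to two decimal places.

Labor's share = 1 − 0.46 = 0.54.
The coastal region: TFP = 3.9 − 1.15 − 1.188 = 1.562%.
The interior region: TFP = 5.4 − 3.036 − 0.216 = 2.148%.
Difference = 1.562 − (2.148) = -0.586 pp.

-0.59 percentage points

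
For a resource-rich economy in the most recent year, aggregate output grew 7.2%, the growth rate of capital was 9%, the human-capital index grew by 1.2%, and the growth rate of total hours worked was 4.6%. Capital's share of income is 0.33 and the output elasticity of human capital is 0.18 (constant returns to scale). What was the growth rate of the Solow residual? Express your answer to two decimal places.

Labor's share = 1 − 0.33 − 0.18 = 0.49.
Capital: 0.33 × 9 = 2.97 pp.
The human-capital index: 0.18 × 1.2 = 0.216 pp.
Total hours worked: 0.49 × 4.6 = 2.254 pp.
TFP growth = 7.2 − 5.44 = 1.76%.

The Solow residual growth was 1.76%.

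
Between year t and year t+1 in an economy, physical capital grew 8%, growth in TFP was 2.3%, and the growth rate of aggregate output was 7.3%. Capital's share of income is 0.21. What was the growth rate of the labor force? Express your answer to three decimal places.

Labor's share = 1 − 0.21 = 0.79.
gY = gA + 0.21×8 + 0.79×g.
0.79×g = 7.3 − 2.3 − 1.68 = 3.32.
g = 3.32 / 0.79 = 4.20253%.

4.203%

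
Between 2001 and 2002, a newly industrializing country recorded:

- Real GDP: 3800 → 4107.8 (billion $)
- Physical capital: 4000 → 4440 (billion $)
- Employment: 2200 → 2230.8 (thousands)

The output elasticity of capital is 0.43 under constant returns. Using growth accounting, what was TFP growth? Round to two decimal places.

TFP grew 2.57%.

Real GDP growth = (4107.8 − 3800) / 3800 = 8.1%.
Physical capital growth = (4440 − 4000) / 4000 = 11%.
Employment growth = (2230.8 − 2200) / 2200 = 1.4%.
Labor's share = 1 − 0.43 = 0.57.
Physical capital: 0.43 × 11 = 4.73 pp.
Employment: 0.57 × 1.4 = 0.798 pp.
TFP growth = 8.1 − 5.528 = 2.572%.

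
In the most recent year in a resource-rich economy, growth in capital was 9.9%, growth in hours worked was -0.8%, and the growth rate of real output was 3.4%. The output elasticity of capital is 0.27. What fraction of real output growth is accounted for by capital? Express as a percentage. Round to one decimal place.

Capital contributed 0.27 × 9.9 = 2.673 pp.
Share of growth = 2.673 / 3.4 × 100 = 78.618%.

78.6%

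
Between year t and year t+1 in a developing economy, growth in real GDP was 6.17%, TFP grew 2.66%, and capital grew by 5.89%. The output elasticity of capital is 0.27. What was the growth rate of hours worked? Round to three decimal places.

Labor's share = 1 − 0.27 = 0.73.
gY = gA + 0.27×5.89 + 0.73×g.
0.73×g = 6.17 − 2.66 − 1.5903 = 1.9197.
g = 1.9197 / 0.73 = 2.62973%.

2.630%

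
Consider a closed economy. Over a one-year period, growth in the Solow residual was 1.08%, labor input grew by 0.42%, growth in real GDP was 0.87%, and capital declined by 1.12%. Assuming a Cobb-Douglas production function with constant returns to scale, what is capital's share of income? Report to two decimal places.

Capital's share of income is 0.41.

gY = gA + α·gK + (1−α)·gL, so gY − gA − gL = α(gK − gL).
0.87 − 1.08 − 0.42 = α × (-1.12 − 0.42).
-0.63 = -1.54 α, so α = 0.4091.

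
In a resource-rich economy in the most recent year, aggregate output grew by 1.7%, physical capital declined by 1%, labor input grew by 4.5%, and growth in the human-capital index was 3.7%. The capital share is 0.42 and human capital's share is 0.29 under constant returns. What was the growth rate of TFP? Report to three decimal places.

-0.258%

Labor's share = 1 − 0.42 − 0.29 = 0.29.
Physical capital: 0.42 × (-1) = -0.42 pp.
The human-capital index: 0.29 × 3.7 = 1.073 pp.
Labor input: 0.29 × 4.5 = 1.305 pp.
TFP growth = 1.7 − 1.958 = -0.258%.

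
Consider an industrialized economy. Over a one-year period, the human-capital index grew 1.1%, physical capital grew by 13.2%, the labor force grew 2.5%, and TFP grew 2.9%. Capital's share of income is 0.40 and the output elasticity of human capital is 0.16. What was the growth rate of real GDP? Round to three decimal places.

9.456%

Labor's share = 1 − 0.4 − 0.16 = 0.44.
Physical capital: 0.4 × 13.2 = 5.28 pp.
The human-capital index: 0.16 × 1.1 = 0.176 pp.
The labor force: 0.44 × 2.5 = 1.1 pp.
Output growth = 2.9 + 6.556 = 9.456%.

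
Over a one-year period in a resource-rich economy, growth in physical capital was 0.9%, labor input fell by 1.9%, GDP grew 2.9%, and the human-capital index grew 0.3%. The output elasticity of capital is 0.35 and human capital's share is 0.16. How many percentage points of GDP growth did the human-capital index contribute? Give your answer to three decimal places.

0.048

Contribution = share × growth = 0.16 × 0.3 = 0.048 pp.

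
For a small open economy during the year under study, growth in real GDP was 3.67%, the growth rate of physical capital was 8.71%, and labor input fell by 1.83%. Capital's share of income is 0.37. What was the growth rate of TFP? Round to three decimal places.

Labor's share = 1 − 0.37 = 0.63.
Physical capital: 0.37 × 8.71 = 3.2227 pp.
Labor input: 0.63 × (-1.83) = -1.1529 pp.
TFP growth = 3.67 − 2.0698 = 1.6002%.

1.600%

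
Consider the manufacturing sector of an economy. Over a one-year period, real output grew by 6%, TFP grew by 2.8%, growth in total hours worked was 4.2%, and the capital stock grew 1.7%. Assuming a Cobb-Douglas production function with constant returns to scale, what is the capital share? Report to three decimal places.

The capital share is 0.400.

gY = gA + α·gK + (1−α)·gL, so gY − gA − gL = α(gK − gL).
6 − 2.8 − 4.2 = α × (1.7 − 4.2).
-1 = -2.5 α, so α = 0.4.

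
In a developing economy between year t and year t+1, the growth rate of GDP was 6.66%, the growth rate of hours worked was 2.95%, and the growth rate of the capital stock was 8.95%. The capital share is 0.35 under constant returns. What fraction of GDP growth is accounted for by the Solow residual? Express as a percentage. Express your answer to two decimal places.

The Solow residual accounted for 24.17% of growth.

Labor's share = 1 − 0.35 = 0.65.
The capital stock: 0.35 × 8.95 = 3.1325 pp.
Hours worked: 0.65 × 2.95 = 1.9175 pp.
TFP growth = 6.66 − 5.05 = 1.61%.
TFP share of growth = 1.61 / 6.66 × 100 = 24.1742%.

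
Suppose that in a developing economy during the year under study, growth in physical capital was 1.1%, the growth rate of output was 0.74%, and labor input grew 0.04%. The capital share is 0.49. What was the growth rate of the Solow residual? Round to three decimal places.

The Solow residual grew 0.181%.

Labor's share = 1 − 0.49 = 0.51.
Physical capital: 0.49 × 1.1 = 0.539 pp.
Labor input: 0.51 × 0.04 = 0.0204 pp.
TFP growth = 0.74 − 0.5594 = 0.1806%.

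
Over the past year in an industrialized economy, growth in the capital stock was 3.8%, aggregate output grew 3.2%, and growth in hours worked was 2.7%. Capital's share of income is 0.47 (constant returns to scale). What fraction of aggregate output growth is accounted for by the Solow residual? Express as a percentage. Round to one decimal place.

Labor's share = 1 − 0.47 = 0.53.
The capital stock: 0.47 × 3.8 = 1.786 pp.
Hours worked: 0.53 × 2.7 = 1.431 pp.
TFP growth = 3.2 − 3.217 = -0.017%.
TFP share of growth = -0.017 / 3.2 × 100 = -0.531%.

The Solow residual accounted for -0.5% of growth.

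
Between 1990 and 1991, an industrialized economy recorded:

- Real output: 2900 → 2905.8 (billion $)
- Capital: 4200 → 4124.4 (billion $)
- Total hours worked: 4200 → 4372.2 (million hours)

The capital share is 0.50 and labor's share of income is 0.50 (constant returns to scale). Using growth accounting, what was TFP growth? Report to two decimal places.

-0.95%

Real output growth = (2905.8 − 2900) / 2900 = 0.2%.
Capital growth = (4124.4 − 4200) / 4200 = -1.8%.
Total hours worked growth = (4372.2 − 4200) / 4200 = 4.1%.
Labor's share = 1 − 0.5 = 0.5.
Capital: 0.5 × (-1.8) = -0.9 pp.
Total hours worked: 0.5 × 4.1 = 2.05 pp.
TFP growth = 0.2 − 1.15 = -0.95%.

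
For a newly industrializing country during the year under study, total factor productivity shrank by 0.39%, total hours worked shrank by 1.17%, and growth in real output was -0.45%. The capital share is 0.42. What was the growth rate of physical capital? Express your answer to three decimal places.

1.473%

Labor's share = 1 − 0.42 = 0.58.
gY = gA + 0.58×(-1.17) + 0.42×g.
0.42×g = -0.45 + 0.39 + 0.6786 = 0.6186.
g = 0.6186 / 0.42 = 1.47286%.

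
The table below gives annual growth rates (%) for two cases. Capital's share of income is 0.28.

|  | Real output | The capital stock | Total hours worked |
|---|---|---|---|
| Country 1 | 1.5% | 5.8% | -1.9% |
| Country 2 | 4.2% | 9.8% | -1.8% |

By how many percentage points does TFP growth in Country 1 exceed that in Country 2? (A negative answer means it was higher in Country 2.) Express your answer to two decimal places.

Labor's share = 1 − 0.28 = 0.72.
Country 1: TFP = 1.5 − 1.624 + 1.368 = 1.244%.
Country 2: TFP = 4.2 − 2.744 + 1.296 = 2.752%.
Difference = 1.244 − (2.752) = -1.508 pp.

-1.51 percentage points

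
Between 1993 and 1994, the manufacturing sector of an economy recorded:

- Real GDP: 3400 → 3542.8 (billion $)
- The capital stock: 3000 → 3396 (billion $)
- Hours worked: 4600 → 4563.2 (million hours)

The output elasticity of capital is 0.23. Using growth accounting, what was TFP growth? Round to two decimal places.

1.78%

Real GDP growth = (3542.8 − 3400) / 3400 = 4.2%.
The capital stock growth = (3396 − 3000) / 3000 = 13.2%.
Hours worked growth = (4563.2 − 4600) / 4600 = -0.8%.
Labor's share = 1 − 0.23 = 0.77.
The capital stock: 0.23 × 13.2 = 3.036 pp.
Hours worked: 0.77 × (-0.8) = -0.616 pp.
TFP growth = 4.2 − 2.42 = 1.78%.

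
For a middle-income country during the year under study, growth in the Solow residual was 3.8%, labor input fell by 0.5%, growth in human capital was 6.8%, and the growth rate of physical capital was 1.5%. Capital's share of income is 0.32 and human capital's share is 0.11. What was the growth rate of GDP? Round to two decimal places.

4.74%

Labor's share = 1 − 0.32 − 0.11 = 0.57.
Physical capital: 0.32 × 1.5 = 0.48 pp.
Human capital: 0.11 × 6.8 = 0.748 pp.
Labor input: 0.57 × (-0.5) = -0.285 pp.
Output growth = 3.8 + 0.943 = 4.743%.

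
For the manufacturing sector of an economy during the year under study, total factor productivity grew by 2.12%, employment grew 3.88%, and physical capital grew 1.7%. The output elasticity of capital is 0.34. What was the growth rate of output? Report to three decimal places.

Labor's share = 1 − 0.34 = 0.66.
Physical capital: 0.34 × 1.7 = 0.578 pp.
Employment: 0.66 × 3.88 = 2.5608 pp.
Output growth = 2.12 + 3.1388 = 5.2588%.

5.259%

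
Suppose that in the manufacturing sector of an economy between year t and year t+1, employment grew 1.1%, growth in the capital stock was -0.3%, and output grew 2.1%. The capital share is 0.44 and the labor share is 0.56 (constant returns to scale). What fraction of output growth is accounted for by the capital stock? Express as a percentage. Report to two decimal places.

The capital stock contributed 0.44 × (-0.3) = -0.132 pp.
Share of growth = -0.132 / 2.1 × 100 = -6.2857%.

The capital stock accounted for -6.29% of growth.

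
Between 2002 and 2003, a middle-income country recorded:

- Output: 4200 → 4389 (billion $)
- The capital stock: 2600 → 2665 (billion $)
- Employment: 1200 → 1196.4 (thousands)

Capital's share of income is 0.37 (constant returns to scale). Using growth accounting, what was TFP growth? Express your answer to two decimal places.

Output growth = (4389 − 4200) / 4200 = 4.5%.
The capital stock growth = (2665 − 2600) / 2600 = 2.5%.
Employment growth = (1196.4 − 1200) / 1200 = -0.3%.
Labor's share = 1 − 0.37 = 0.63.
The capital stock: 0.37 × 2.5 = 0.925 pp.
Employment: 0.63 × (-0.3) = -0.189 pp.
TFP growth = 4.5 − 0.736 = 3.764%.

3.76%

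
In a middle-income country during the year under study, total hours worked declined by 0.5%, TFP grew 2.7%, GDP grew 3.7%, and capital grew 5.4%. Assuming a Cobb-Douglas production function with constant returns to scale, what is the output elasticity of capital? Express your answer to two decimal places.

gY = gA + α·gK + (1−α)·gL, so gY − gA − gL = α(gK − gL).
3.7 − 2.7 + 0.5 = α × (5.4 − (-0.5)).
1.5 = 5.9 α, so α = 0.2542.

The output elasticity of capital is 0.25.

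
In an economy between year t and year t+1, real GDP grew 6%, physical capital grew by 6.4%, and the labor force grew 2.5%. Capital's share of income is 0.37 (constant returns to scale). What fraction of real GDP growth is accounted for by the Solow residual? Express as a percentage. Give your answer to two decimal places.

34.28%

Labor's share = 1 − 0.37 = 0.63.
Physical capital: 0.37 × 6.4 = 2.368 pp.
The labor force: 0.63 × 2.5 = 1.575 pp.
TFP growth = 6 − 3.943 = 2.057%.
TFP share of growth = 2.057 / 6 × 100 = 34.2833%.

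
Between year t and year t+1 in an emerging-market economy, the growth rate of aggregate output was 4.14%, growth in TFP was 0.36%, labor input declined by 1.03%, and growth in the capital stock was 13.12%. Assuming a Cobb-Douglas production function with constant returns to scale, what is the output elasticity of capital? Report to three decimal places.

gY = gA + α·gK + (1−α)·gL, so gY − gA − gL = α(gK − gL).
4.14 − 0.36 + 1.03 = α × (13.12 − (-1.03)).
4.81 = 14.15 α, so α = 0.33993.

The output elasticity of capital is 0.340.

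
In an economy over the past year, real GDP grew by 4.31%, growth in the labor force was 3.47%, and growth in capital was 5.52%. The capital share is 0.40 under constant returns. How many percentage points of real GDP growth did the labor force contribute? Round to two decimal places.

Labor's share = 1 − 0.4 = 0.6.
Contribution = share × growth = 0.6 × 3.47 = 2.082 pp.

2.08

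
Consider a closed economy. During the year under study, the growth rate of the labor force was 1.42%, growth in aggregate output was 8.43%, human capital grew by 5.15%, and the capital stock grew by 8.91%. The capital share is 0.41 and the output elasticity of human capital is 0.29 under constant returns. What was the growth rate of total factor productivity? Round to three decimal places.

Labor's share = 1 − 0.41 − 0.29 = 0.3.
The capital stock: 0.41 × 8.91 = 3.6531 pp.
Human capital: 0.29 × 5.15 = 1.4935 pp.
The labor force: 0.3 × 1.42 = 0.426 pp.
TFP growth = 8.43 − 5.5726 = 2.8574%.

2.857%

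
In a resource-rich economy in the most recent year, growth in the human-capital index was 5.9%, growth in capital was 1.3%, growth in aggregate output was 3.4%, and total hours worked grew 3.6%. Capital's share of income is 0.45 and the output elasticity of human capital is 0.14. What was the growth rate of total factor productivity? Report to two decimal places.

Total factor productivity grew 0.51%.

Labor's share = 1 − 0.45 − 0.14 = 0.41.
Capital: 0.45 × 1.3 = 0.585 pp.
The human-capital index: 0.14 × 5.9 = 0.826 pp.
Total hours worked: 0.41 × 3.6 = 1.476 pp.
TFP growth = 3.4 − 2.887 = 0.513%.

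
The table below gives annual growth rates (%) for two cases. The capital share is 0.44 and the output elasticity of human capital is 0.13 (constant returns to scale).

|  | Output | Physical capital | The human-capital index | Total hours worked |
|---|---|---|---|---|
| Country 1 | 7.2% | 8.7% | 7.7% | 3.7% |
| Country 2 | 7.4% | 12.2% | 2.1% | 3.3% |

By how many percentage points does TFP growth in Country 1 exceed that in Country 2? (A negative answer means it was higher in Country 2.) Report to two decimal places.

Labor's share = 1 − 0.44 − 0.13 = 0.43.
Country 1: TFP = 7.2 − 3.828 − 1.001 − 1.591 = 0.78%.
Country 2: TFP = 7.4 − 5.368 − 0.273 − 1.419 = 0.34%.
Difference = 0.78 − (0.34) = 0.44 pp.

0.44 percentage points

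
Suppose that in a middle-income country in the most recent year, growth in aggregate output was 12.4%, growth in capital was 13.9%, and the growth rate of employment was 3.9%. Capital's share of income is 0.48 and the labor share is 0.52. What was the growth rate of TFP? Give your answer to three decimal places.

Labor's share = 1 − 0.48 = 0.52.
Capital: 0.48 × 13.9 = 6.672 pp.
Employment: 0.52 × 3.9 = 2.028 pp.
TFP growth = 12.4 − 8.7 = 3.7%.

3.700%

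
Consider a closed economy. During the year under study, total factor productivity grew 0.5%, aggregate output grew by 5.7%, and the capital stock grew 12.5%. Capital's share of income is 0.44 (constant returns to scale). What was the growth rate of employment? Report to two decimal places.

Labor's share = 1 − 0.44 = 0.56.
gY = gA + 0.44×12.5 + 0.56×g.
0.56×g = 5.7 − 0.5 − 5.5 = -0.3.
g = -0.3 / 0.56 = -0.5357%.

-0.54%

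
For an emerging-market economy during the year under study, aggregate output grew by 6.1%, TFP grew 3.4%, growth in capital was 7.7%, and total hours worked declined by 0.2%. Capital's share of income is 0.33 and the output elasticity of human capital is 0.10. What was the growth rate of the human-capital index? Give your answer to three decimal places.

Labor's share = 1 − 0.33 − 0.1 = 0.57.
gY = gA + 0.33×7.7 + 0.57×(-0.2) + 0.1×g.
0.1×g = 6.1 − 3.4 − 2.427 = 0.273.
g = 0.273 / 0.1 = 2.73%.

The human-capital index grew 2.730%.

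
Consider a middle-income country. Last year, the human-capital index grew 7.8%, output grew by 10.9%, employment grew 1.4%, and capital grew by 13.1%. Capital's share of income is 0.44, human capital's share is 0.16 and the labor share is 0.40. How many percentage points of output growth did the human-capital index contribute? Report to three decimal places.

1.248

Contribution = share × growth = 0.16 × 7.8 = 1.248 pp.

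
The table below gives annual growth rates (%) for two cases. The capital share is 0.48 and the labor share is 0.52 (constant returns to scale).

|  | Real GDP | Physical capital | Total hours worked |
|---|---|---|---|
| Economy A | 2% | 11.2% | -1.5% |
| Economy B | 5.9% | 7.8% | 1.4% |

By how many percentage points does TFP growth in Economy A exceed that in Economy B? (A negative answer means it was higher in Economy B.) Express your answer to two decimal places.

Labor's share = 1 − 0.48 = 0.52.
Economy A: TFP = 2 − 5.376 + 0.78 = -2.596%.
Economy B: TFP = 5.9 − 3.744 − 0.728 = 1.428%.
Difference = -2.596 − (1.428) = -4.024 pp.

-4.02 percentage points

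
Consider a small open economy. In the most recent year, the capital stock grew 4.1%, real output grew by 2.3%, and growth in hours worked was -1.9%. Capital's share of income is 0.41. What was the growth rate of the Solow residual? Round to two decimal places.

Labor's share = 1 − 0.41 = 0.59.
The capital stock: 0.41 × 4.1 = 1.681 pp.
Hours worked: 0.59 × (-1.9) = -1.121 pp.
TFP growth = 2.3 − 0.56 = 1.74%.

The Solow residual grew 1.74%.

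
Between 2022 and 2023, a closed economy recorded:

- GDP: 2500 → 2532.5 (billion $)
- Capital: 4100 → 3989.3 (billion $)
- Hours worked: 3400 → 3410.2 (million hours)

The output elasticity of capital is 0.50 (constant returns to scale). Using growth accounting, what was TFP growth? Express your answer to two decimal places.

TFP growth was 2.50%.

GDP growth = (2532.5 − 2500) / 2500 = 1.3%.
Capital growth = (3989.3 − 4100) / 4100 = -2.7%.
Hours worked growth = (3410.2 − 3400) / 3400 = 0.3%.
Labor's share = 1 − 0.5 = 0.5.
Capital: 0.5 × (-2.7) = -1.35 pp.
Hours worked: 0.5 × 0.3 = 0.15 pp.
TFP growth = 1.3 + 1.2 = 2.5%.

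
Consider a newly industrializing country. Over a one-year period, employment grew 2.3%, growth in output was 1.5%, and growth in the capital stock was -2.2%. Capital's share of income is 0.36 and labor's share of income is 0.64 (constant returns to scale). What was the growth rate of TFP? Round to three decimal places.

Labor's share = 1 − 0.36 = 0.64.
The capital stock: 0.36 × (-2.2) = -0.792 pp.
Employment: 0.64 × 2.3 = 1.472 pp.
TFP growth = 1.5 − 0.68 = 0.82%.

0.820%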